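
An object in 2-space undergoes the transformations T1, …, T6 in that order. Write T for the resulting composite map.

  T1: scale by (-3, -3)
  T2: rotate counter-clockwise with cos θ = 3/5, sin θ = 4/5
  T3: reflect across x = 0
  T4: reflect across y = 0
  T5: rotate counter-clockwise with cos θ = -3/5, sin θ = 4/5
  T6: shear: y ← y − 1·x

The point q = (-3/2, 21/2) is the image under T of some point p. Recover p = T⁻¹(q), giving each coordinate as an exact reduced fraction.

p = (1/2, -3)

T1 = [-3 0 0; 0 -3 0; 0 0 1]
T2·T1 = [-9/5 12/5 0; -12/5 -9/5 0; 0 0 1]
T3·…·T1 = [9/5 -12/5 0; -12/5 -9/5 0; 0 0 1]
T4·…·T1 = [9/5 -12/5 0; 12/5 9/5 0; 0 0 1]
T5·…·T1 = [-3 0 0; 0 -3 0; 0 0 1]
T6·…·T1 = [-3 0 0; 3 -3 0; 0 0 1]
det M = 9; M⁻¹ = [-1/3 0 0; -1/3 -1/3 0; 0 0 1]
M⁻¹ · (-3/2, 21/2)ᵀ = (1/2, -3)ᵀ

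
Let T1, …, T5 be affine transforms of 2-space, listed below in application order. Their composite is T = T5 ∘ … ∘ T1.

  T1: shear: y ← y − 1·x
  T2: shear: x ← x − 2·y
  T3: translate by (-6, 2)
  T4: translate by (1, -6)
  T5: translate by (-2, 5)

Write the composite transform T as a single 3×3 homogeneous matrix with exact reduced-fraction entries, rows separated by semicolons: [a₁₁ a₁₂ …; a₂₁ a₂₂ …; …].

T1 = [1 0 0; -1 1 0; 0 0 1]
T2·T1 = [3 -2 0; -1 1 0; 0 0 1]
T3·…·T1 = [3 -2 -6; -1 1 2; 0 0 1]
T4·…·T1 = [3 -2 -5; -1 1 -4; 0 0 1]
T5·…·T1 = [3 -2 -7; -1 1 1; 0 0 1]

T = [3 -2 -7; -1 1 1; 0 0 1]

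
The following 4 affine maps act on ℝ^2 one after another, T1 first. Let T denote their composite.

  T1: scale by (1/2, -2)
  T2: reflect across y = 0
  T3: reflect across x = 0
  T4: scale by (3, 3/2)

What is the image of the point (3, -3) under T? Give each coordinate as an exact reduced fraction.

T(p) = (-9/2, -9)

T1 scale by (1/2, -2): (3, -3) → (3/2, 6)
T2 reflect across y = 0: (3/2, 6) → (3/2, -6)
T3 reflect across x = 0: (3/2, -6) → (-3/2, -6)
T4 scale by (3, 3/2): (-3/2, -6) → (-9/2, -9)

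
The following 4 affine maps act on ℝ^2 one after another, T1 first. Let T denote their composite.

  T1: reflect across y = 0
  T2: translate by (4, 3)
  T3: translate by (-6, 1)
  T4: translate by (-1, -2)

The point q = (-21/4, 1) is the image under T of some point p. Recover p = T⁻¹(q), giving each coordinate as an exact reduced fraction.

T1 = [1 0 0; 0 -1 0; 0 0 1]
T2·T1 = [1 0 4; 0 -1 3; 0 0 1]
T3·…·T1 = [1 0 -2; 0 -1 4; 0 0 1]
T4·…·T1 = [1 0 -3; 0 -1 2; 0 0 1]
det M = -1; M⁻¹ = [1 0 3; 0 -1 2; 0 0 1]
M⁻¹ · (-21/4, 1)ᵀ = (-9/4, 1)ᵀ

p = (-9/4, 1)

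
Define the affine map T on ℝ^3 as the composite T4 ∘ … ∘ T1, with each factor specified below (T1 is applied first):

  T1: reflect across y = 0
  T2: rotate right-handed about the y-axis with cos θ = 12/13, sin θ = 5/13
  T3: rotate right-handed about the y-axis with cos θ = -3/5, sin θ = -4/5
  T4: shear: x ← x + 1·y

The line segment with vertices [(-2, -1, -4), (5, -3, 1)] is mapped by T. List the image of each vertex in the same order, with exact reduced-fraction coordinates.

T1 reflect across y = 0: (-2, -1, -4) → (-2, 1, -4); (5, -3, 1) → (5, 3, 1)
T2 rotate right-handed about the y-axis with cos θ = 12/13, sin θ = 5/13: (-2, 1, -4) → (-44/13, 1, -38/13); (5, 3, 1) → (5, 3, -1)
T3 rotate right-handed about the y-axis with cos θ = -3/5, sin θ = -4/5: (-44/13, 1, -38/13) → (284/65, 1, -62/65); (5, 3, -1) → (-11/5, 3, 23/5)
T4 shear: x ← x + 1·y: (284/65, 1, -62/65) → (349/65, 1, -62/65); (-11/5, 3, 23/5) → (4/5, 3, 23/5)

image vertices: (349/65, 1, -62/65), (4/5, 3, 23/5)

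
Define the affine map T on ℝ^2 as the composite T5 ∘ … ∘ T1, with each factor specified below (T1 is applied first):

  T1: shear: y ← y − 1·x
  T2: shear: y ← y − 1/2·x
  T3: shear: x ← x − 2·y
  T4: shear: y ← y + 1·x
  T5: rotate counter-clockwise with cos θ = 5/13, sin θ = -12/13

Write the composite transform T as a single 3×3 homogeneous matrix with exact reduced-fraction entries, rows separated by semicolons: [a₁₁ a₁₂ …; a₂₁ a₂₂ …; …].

T = [50/13 -22/13 0; -71/26 19/13 0; 0 0 1]

T1 = [1 0 0; -1 1 0; 0 0 1]
T2·T1 = [1 0 0; -3/2 1 0; 0 0 1]
T3·…·T1 = [4 -2 0; -3/2 1 0; 0 0 1]
T4·…·T1 = [4 -2 0; 5/2 -1 0; 0 0 1]
T5·…·T1 = [50/13 -22/13 0; -71/26 19/13 0; 0 0 1]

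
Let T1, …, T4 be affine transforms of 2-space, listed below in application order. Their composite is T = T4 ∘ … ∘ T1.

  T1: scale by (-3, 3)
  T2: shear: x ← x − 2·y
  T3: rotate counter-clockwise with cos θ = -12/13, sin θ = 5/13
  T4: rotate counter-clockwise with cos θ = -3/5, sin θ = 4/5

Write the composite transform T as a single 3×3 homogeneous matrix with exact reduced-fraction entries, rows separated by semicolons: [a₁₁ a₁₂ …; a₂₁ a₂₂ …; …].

T = [-48/65 93/65 0; 189/65 426/65 0; 0 0 1]

T1 = [-3 0 0; 0 3 0; 0 0 1]
T2·T1 = [-3 -6 0; 0 3 0; 0 0 1]
T3·…·T1 = [36/13 57/13 0; -15/13 -66/13 0; 0 0 1]
T4·…·T1 = [-48/65 93/65 0; 189/65 426/65 0; 0 0 1]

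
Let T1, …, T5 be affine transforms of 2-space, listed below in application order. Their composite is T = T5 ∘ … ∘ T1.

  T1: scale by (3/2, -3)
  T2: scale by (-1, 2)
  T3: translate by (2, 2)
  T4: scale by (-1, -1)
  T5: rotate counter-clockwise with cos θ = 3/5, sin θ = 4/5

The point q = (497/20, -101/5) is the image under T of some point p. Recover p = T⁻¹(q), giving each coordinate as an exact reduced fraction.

p = (1/2, -5)

T1 = [3/2 0 0; 0 -3 0; 0 0 1]
T2·T1 = [-3/2 0 0; 0 -6 0; 0 0 1]
T3·…·T1 = [-3/2 0 2; 0 -6 2; 0 0 1]
T4·…·T1 = [3/2 0 -2; 0 6 -2; 0 0 1]
T5·…·T1 = [9/10 -24/5 2/5; 6/5 18/5 -14/5; 0 0 1]
det M = 9; M⁻¹ = [2/5 8/15 4/3; -2/15 1/10 1/3; 0 0 1]
M⁻¹ · (497/20, -101/5)ᵀ = (1/2, -5)ᵀ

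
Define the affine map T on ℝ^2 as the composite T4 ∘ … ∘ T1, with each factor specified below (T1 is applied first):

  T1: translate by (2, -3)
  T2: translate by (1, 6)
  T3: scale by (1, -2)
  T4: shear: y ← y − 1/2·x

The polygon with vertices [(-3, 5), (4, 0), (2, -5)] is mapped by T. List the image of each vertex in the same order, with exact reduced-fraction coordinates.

image vertices: (0, -16), (7, -19/2), (5, 3/2)

T1 translate by (2, -3): (-3, 5) → (-1, 2); (4, 0) → (6, -3); (2, -5) → (4, -8)
T2 translate by (1, 6): (-1, 2) → (0, 8); (6, -3) → (7, 3); (4, -8) → (5, -2)
T3 scale by (1, -2): (0, 8) → (0, -16); (7, 3) → (7, -6); (5, -2) → (5, 4)
T4 shear: y ← y − 1/2·x: (0, -16) → (0, -16); (7, -6) → (7, -19/2); (5, 4) → (5, 3/2)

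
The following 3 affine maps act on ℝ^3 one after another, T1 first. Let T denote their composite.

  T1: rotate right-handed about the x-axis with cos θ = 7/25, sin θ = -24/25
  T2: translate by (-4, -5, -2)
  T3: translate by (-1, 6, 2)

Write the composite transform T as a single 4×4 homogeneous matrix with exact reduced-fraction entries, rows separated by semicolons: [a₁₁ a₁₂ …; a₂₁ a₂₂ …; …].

T = [1 0 0 -5; 0 7/25 24/25 1; 0 -24/25 7/25 0; 0 0 0 1]

T1 = [1 0 0 0; 0 7/25 24/25 0; 0 -24/25 7/25 0; 0 0 0 1]
T2·T1 = [1 0 0 -4; 0 7/25 24/25 -5; 0 -24/25 7/25 -2; 0 0 0 1]
T3·…·T1 = [1 0 0 -5; 0 7/25 24/25 1; 0 -24/25 7/25 0; 0 0 0 1]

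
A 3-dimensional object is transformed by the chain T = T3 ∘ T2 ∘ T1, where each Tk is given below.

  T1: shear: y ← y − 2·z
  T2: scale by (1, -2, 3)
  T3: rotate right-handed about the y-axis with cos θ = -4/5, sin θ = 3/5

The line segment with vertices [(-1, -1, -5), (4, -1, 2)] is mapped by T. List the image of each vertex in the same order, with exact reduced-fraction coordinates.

T1 shear: y ← y − 2·z: (-1, -1, -5) → (-1, 9, -5); (4, -1, 2) → (4, -5, 2)
T2 scale by (1, -2, 3): (-1, 9, -5) → (-1, -18, -15); (4, -5, 2) → (4, 10, 6)
T3 rotate right-handed about the y-axis with cos θ = -4/5, sin θ = 3/5: (-1, -18, -15) → (-41/5, -18, 63/5); (4, 10, 6) → (2/5, 10, -36/5)

image vertices: (-41/5, -18, 63/5), (2/5, 10, -36/5)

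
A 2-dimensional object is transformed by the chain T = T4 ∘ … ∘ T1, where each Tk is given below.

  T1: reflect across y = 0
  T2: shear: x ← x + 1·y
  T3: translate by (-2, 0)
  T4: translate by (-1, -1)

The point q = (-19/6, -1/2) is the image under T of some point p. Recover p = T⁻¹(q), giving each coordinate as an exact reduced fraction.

p = (-2/3, -1/2)

T1 = [1 0 0; 0 -1 0; 0 0 1]
T2·T1 = [1 -1 0; 0 -1 0; 0 0 1]
T3·…·T1 = [1 -1 -2; 0 -1 0; 0 0 1]
T4·…·T1 = [1 -1 -3; 0 -1 -1; 0 0 1]
det M = -1; M⁻¹ = [1 -1 2; 0 -1 -1; 0 0 1]
M⁻¹ · (-19/6, -1/2)ᵀ = (-2/3, -1/2)ᵀ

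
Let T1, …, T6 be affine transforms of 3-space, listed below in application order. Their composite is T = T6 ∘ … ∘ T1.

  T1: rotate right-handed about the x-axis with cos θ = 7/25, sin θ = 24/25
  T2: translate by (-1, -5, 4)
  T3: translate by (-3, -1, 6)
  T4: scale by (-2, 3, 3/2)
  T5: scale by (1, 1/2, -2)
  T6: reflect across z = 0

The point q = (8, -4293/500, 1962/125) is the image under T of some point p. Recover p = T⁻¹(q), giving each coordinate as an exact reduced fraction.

p = (0, -9/2, -8/5)

T1 = [1 0 0 0; 0 7/25 -24/25 0; 0 24/25 7/25 0; 0 0 0 1]
T2·T1 = [1 0 0 -1; 0 7/25 -24/25 -5; 0 24/25 7/25 4; 0 0 0 1]
T3·…·T1 = [1 0 0 -4; 0 7/25 -24/25 -6; 0 24/25 7/25 10; 0 0 0 1]
T4·…·T1 = [-2 0 0 8; 0 21/25 -72/25 -18; 0 36/25 21/50 15; 0 0 0 1]
T5·…·T1 = [-2 0 0 8; 0 21/50 -36/25 -9; 0 -72/25 -21/25 -30; 0 0 0 1]
T6·…·T1 = [-2 0 0 8; 0 21/50 -36/25 -9; 0 72/25 21/25 30; 0 0 0 1]
det M = -9; M⁻¹ = [-1/2 0 0 4; 0 14/75 8/25 -198/25; 0 -16/25 7/75 -214/25; 0 0 0 1]
M⁻¹ · (8, -4293/500, 1962/125)ᵀ = (0, -9/2, -8/5)ᵀ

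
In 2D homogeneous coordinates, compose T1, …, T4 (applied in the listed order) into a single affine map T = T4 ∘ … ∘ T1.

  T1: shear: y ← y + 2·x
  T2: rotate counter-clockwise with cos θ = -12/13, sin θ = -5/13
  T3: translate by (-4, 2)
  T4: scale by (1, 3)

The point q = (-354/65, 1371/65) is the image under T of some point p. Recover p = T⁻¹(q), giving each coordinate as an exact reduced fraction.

T1 = [1 0 0; 2 1 0; 0 0 1]
T2·T1 = [-2/13 5/13 0; -29/13 -12/13 0; 0 0 1]
T3·…·T1 = [-2/13 5/13 -4; -29/13 -12/13 2; 0 0 1]
T4·…·T1 = [-2/13 5/13 -4; -87/13 -36/13 6; 0 0 1]
det M = 3; M⁻¹ = [-12/13 -5/39 -38/13; 29/13 -2/39 120/13; 0 0 1]
M⁻¹ · (-354/65, 1371/65)ᵀ = (-3/5, -4)ᵀ

p = (-3/5, -4)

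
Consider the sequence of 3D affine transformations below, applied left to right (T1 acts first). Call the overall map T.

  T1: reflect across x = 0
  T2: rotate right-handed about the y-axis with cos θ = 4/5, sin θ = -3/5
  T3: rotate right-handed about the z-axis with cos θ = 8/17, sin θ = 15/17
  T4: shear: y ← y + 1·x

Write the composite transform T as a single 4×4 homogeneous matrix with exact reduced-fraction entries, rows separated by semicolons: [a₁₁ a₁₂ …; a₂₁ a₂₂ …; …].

T1 = [-1 0 0 0; 0 1 0 0; 0 0 1 0; 0 0 0 1]
T2·T1 = [-4/5 0 -3/5 0; 0 1 0 0; -3/5 0 4/5 0; 0 0 0 1]
T3·…·T1 = [-32/85 -15/17 -24/85 0; -12/17 8/17 -9/17 0; -3/5 0 4/5 0; 0 0 0 1]
T4·…·T1 = [-32/85 -15/17 -24/85 0; -92/85 -7/17 -69/85 0; -3/5 0 4/5 0; 0 0 0 1]

T = [-32/85 -15/17 -24/85 0; -92/85 -7/17 -69/85 0; -3/5 0 4/5 0; 0 0 0 1]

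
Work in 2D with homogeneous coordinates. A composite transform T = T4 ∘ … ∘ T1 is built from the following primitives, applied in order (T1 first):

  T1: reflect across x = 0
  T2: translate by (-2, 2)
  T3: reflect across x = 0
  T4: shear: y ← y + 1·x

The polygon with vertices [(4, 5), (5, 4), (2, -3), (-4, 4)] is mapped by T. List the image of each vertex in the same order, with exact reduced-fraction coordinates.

image vertices: (6, 13), (7, 13), (4, 3), (-2, 4)

T1 reflect across x = 0: (4, 5) → (-4, 5); (5, 4) → (-5, 4); (2, -3) → (-2, -3); (-4, 4) → (4, 4)
T2 translate by (-2, 2): (-4, 5) → (-6, 7); (-5, 4) → (-7, 6); (-2, -3) → (-4, -1); (4, 4) → (2, 6)
T3 reflect across x = 0: (-6, 7) → (6, 7); (-7, 6) → (7, 6); (-4, -1) → (4, -1); (2, 6) → (-2, 6)
T4 shear: y ← y + 1·x: (6, 7) → (6, 13); (7, 6) → (7, 13); (4, -1) → (4, 3); (-2, 6) → (-2, 4)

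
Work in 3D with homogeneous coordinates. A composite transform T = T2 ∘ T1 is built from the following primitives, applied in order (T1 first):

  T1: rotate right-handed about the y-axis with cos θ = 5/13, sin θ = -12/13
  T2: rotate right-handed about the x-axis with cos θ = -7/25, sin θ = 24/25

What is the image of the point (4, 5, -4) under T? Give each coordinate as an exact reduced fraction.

T1 rotate right-handed about the y-axis with cos θ = 5/13, sin θ = -12/13: (4, 5, -4) → (68/13, 5, 28/13)
T2 rotate right-handed about the x-axis with cos θ = -7/25, sin θ = 24/25: (68/13, 5, 28/13) → (68/13, -1127/325, 1364/325)

T(p) = (68/13, -1127/325, 1364/325)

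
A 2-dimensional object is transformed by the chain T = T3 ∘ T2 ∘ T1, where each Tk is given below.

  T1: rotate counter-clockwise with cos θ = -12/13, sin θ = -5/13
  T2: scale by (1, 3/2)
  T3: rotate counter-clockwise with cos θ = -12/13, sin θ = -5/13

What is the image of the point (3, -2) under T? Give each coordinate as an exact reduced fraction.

T1 rotate counter-clockwise with cos θ = -12/13, sin θ = -5/13: (3, -2) → (-46/13, 9/13)
T2 scale by (1, 3/2): (-46/13, 9/13) → (-46/13, 27/26)
T3 rotate counter-clockwise with cos θ = -12/13, sin θ = -5/13: (-46/13, 27/26) → (1239/338, 68/169)

T(p) = (1239/338, 68/169)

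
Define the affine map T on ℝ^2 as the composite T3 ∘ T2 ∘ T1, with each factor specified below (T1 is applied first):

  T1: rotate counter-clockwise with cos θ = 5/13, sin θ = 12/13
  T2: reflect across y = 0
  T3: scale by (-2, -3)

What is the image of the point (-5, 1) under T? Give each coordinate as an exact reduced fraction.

T(p) = (74/13, -165/13)

T1 rotate counter-clockwise with cos θ = 5/13, sin θ = 12/13: (-5, 1) → (-37/13, -55/13)
T2 reflect across y = 0: (-37/13, -55/13) → (-37/13, 55/13)
T3 scale by (-2, -3): (-37/13, 55/13) → (74/13, -165/13)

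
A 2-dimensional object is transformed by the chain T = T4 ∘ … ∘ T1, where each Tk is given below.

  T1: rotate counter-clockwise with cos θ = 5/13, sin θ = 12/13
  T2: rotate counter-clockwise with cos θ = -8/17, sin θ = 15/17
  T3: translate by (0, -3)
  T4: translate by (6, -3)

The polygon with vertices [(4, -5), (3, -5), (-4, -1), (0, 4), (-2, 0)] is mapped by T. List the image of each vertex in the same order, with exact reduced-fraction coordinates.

image vertices: (341/221, -310/221), (33/13, -17/13), (2185/221, -1022/221), (1410/221, -2206/221), (1766/221, -1284/221)

T1 rotate counter-clockwise with cos θ = 5/13, sin θ = 12/13: (4, -5) → (80/13, 23/13); (3, -5) → (75/13, 11/13); (-4, -1) → (-8/13, -53/13); (0, 4) → (-48/13, 20/13); (-2, 0) → (-10/13, -24/13)
T2 rotate counter-clockwise with cos θ = -8/17, sin θ = 15/17: (80/13, 23/13) → (-985/221, 1016/221); (75/13, 11/13) → (-45/13, 61/13); (-8/13, -53/13) → (859/221, 304/221); (-48/13, 20/13) → (84/221, -880/221); (-10/13, -24/13) → (440/221, 42/221)
T3 translate by (0, -3): (-985/221, 1016/221) → (-985/221, 353/221); (-45/13, 61/13) → (-45/13, 22/13); (859/221, 304/221) → (859/221, -359/221); (84/221, -880/221) → (84/221, -1543/221); (440/221, 42/221) → (440/221, -621/221)
T4 translate by (6, -3): (-985/221, 353/221) → (341/221, -310/221); (-45/13, 22/13) → (33/13, -17/13); (859/221, -359/221) → (2185/221, -1022/221); (84/221, -1543/221) → (1410/221, -2206/221); (440/221, -621/221) → (1766/221, -1284/221)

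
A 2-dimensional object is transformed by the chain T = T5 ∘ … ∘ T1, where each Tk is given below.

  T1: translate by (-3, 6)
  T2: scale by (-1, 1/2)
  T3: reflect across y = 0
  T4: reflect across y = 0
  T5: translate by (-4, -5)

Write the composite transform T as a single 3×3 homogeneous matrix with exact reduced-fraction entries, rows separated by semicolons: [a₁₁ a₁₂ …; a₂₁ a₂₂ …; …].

T = [-1 0 -1; 0 1/2 -2; 0 0 1]

T1 = [1 0 -3; 0 1 6; 0 0 1]
T2·T1 = [-1 0 3; 0 1/2 3; 0 0 1]
T3·…·T1 = [-1 0 3; 0 -1/2 -3; 0 0 1]
T4·…·T1 = [-1 0 3; 0 1/2 3; 0 0 1]
T5·…·T1 = [-1 0 -1; 0 1/2 -2; 0 0 1]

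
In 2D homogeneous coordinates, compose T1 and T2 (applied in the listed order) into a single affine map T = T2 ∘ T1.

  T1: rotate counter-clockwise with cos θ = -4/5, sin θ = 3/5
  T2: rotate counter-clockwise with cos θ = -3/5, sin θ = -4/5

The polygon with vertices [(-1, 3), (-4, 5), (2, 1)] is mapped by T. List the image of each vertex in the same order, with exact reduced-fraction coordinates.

T1 rotate counter-clockwise with cos θ = -4/5, sin θ = 3/5: (-1, 3) → (-1, -3); (-4, 5) → (1/5, -32/5); (2, 1) → (-11/5, 2/5)
T2 rotate counter-clockwise with cos θ = -3/5, sin θ = -4/5: (-1, -3) → (-9/5, 13/5); (1/5, -32/5) → (-131/25, 92/25); (-11/5, 2/5) → (41/25, 38/25)

image vertices: (-9/5, 13/5), (-131/25, 92/25), (41/25, 38/25)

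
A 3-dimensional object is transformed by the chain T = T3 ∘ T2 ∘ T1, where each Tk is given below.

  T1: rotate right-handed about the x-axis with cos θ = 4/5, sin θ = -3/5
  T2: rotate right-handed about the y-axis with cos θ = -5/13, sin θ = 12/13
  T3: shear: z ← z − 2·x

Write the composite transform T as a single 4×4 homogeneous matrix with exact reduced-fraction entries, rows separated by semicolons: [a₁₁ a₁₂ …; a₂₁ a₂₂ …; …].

T = [-5/13 -36/65 48/65 0; 0 4/5 3/5 0; -2/13 87/65 -116/65 0; 0 0 0 1]

T1 = [1 0 0 0; 0 4/5 3/5 0; 0 -3/5 4/5 0; 0 0 0 1]
T2·T1 = [-5/13 -36/65 48/65 0; 0 4/5 3/5 0; -12/13 3/13 -4/13 0; 0 0 0 1]
T3·…·T1 = [-5/13 -36/65 48/65 0; 0 4/5 3/5 0; -2/13 87/65 -116/65 0; 0 0 0 1]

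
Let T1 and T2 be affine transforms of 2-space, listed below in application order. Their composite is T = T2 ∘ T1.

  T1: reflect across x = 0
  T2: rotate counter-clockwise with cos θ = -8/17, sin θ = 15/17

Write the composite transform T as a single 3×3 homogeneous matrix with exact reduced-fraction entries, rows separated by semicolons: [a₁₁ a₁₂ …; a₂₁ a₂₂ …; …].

T1 = [-1 0 0; 0 1 0; 0 0 1]
T2·T1 = [8/17 -15/17 0; -15/17 -8/17 0; 0 0 1]

T = [8/17 -15/17 0; -15/17 -8/17 0; 0 0 1]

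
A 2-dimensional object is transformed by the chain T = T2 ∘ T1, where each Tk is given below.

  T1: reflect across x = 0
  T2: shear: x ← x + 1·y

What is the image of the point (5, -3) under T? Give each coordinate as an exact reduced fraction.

T1 reflect across x = 0: (5, -3) → (-5, -3)
T2 shear: x ← x + 1·y: (-5, -3) → (-8, -3)

T(p) = (-8, -3)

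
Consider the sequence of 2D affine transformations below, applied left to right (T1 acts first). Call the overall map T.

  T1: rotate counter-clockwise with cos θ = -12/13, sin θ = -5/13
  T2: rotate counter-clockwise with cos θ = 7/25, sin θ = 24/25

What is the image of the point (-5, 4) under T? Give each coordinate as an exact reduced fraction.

T1 rotate counter-clockwise with cos θ = -12/13, sin θ = -5/13: (-5, 4) → (80/13, -23/13)
T2 rotate counter-clockwise with cos θ = 7/25, sin θ = 24/25: (80/13, -23/13) → (1112/325, 1759/325)

T(p) = (1112/325, 1759/325)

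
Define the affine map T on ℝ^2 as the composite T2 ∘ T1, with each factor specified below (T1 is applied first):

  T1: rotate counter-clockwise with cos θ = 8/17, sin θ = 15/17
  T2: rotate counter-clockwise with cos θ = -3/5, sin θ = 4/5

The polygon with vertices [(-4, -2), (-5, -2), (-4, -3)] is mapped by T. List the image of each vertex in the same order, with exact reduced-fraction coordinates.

T1 rotate counter-clockwise with cos θ = 8/17, sin θ = 15/17: (-4, -2) → (-2/17, -76/17); (-5, -2) → (-10/17, -91/17); (-4, -3) → (13/17, -84/17)
T2 rotate counter-clockwise with cos θ = -3/5, sin θ = 4/5: (-2/17, -76/17) → (62/17, 44/17); (-10/17, -91/17) → (394/85, 233/85); (13/17, -84/17) → (297/85, 304/85)

image vertices: (62/17, 44/17), (394/85, 233/85), (297/85, 304/85)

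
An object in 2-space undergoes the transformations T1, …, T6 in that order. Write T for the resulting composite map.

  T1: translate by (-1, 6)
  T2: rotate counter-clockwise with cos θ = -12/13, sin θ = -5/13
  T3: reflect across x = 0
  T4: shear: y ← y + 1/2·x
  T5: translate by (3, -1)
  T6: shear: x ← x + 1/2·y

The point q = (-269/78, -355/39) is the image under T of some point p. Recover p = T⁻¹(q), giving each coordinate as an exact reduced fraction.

T1 = [1 0 -1; 0 1 6; 0 0 1]
T2·T1 = [-12/13 5/13 42/13; -5/13 -12/13 -67/13; 0 0 1]
T3·…·T1 = [12/13 -5/13 -42/13; -5/13 -12/13 -67/13; 0 0 1]
T4·…·T1 = [12/13 -5/13 -42/13; 1/13 -29/26 -88/13; 0 0 1]
T5·…·T1 = [12/13 -5/13 -3/13; 1/13 -29/26 -101/13; 0 0 1]
T6·…·T1 = [25/26 -49/52 -107/26; 1/13 -29/26 -101/13; 0 0 1]
det M = -1; M⁻¹ = [29/26 -49/52 -71/26; 1/13 -25/26 -93/13; 0 0 1]
M⁻¹ · (-269/78, -355/39)ᵀ = (2, 4/3)ᵀ

p = (2, 4/3)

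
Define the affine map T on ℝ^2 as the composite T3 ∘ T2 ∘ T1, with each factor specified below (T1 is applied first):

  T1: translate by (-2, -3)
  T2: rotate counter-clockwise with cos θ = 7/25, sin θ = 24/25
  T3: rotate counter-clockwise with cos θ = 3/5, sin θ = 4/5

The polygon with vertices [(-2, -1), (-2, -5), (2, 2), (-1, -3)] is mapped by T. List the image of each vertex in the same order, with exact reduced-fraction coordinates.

T1 translate by (-2, -3): (-2, -1) → (-4, -4); (-2, -5) → (-4, -8); (2, 2) → (0, -1); (-1, -3) → (-3, -6)
T2 rotate counter-clockwise with cos θ = 7/25, sin θ = 24/25: (-4, -4) → (68/25, -124/25); (-4, -8) → (164/25, -152/25); (0, -1) → (24/25, -7/25); (-3, -6) → (123/25, -114/25)
T3 rotate counter-clockwise with cos θ = 3/5, sin θ = 4/5: (68/25, -124/25) → (28/5, -4/5); (164/25, -152/25) → (44/5, 8/5); (24/25, -7/25) → (4/5, 3/5); (123/25, -114/25) → (33/5, 6/5)

image vertices: (28/5, -4/5), (44/5, 8/5), (4/5, 3/5), (33/5, 6/5)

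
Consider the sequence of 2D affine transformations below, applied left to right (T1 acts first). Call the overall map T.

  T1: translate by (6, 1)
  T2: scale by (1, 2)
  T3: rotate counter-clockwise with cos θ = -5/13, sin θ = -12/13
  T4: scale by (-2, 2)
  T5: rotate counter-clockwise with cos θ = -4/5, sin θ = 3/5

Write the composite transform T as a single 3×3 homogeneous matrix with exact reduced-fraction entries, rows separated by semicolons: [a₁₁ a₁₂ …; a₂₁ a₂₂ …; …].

T = [32/65 252/65 444/65; 126/65 -64/65 692/65; 0 0 1]

T1 = [1 0 6; 0 1 1; 0 0 1]
T2·T1 = [1 0 6; 0 2 2; 0 0 1]
T3·…·T1 = [-5/13 24/13 -6/13; -12/13 -10/13 -82/13; 0 0 1]
T4·…·T1 = [10/13 -48/13 12/13; -24/13 -20/13 -164/13; 0 0 1]
T5·…·T1 = [32/65 252/65 444/65; 126/65 -64/65 692/65; 0 0 1]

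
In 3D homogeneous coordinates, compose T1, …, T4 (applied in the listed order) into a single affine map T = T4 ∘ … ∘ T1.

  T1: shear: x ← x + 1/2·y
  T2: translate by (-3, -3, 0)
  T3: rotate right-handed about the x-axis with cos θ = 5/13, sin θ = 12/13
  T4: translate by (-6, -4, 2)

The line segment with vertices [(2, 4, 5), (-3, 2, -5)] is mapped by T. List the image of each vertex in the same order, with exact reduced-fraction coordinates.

image vertices: (-5, -107/13, 63/13), (-11, 3/13, -11/13)

T1 shear: x ← x + 1/2·y: (2, 4, 5) → (4, 4, 5); (-3, 2, -5) → (-2, 2, -5)
T2 translate by (-3, -3, 0): (4, 4, 5) → (1, 1, 5); (-2, 2, -5) → (-5, -1, -5)
T3 rotate right-handed about the x-axis with cos θ = 5/13, sin θ = 12/13: (1, 1, 5) → (1, -55/13, 37/13); (-5, -1, -5) → (-5, 55/13, -37/13)
T4 translate by (-6, -4, 2): (1, -55/13, 37/13) → (-5, -107/13, 63/13); (-5, 55/13, -37/13) → (-11, 3/13, -11/13)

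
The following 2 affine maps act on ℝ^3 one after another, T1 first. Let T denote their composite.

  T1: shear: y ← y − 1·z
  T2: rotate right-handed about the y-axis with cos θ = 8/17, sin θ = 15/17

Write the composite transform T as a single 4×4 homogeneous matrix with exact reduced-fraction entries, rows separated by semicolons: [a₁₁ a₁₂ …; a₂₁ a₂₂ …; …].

T1 = [1 0 0 0; 0 1 -1 0; 0 0 1 0; 0 0 0 1]
T2·T1 = [8/17 0 15/17 0; 0 1 -1 0; -15/17 0 8/17 0; 0 0 0 1]

T = [8/17 0 15/17 0; 0 1 -1 0; -15/17 0 8/17 0; 0 0 0 1]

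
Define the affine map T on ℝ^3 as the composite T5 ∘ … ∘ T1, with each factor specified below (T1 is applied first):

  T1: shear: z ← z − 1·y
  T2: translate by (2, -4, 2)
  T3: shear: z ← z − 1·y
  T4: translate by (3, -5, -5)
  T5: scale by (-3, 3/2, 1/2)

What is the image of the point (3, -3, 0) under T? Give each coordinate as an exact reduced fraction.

T(p) = (-24, -18, 7/2)

T1 shear: z ← z − 1·y: (3, -3, 0) → (3, -3, 3)
T2 translate by (2, -4, 2): (3, -3, 3) → (5, -7, 5)
T3 shear: z ← z − 1·y: (5, -7, 5) → (5, -7, 12)
T4 translate by (3, -5, -5): (5, -7, 12) → (8, -12, 7)
T5 scale by (-3, 3/2, 1/2): (8, -12, 7) → (-24, -18, 7/2)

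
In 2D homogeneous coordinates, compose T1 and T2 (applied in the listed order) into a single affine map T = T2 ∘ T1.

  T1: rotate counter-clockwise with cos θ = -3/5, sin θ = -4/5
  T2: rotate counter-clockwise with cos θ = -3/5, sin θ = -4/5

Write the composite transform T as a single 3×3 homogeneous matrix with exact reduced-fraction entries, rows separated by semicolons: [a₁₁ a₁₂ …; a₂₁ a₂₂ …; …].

T = [-7/25 -24/25 0; 24/25 -7/25 0; 0 0 1]

T1 = [-3/5 4/5 0; -4/5 -3/5 0; 0 0 1]
T2·T1 = [-7/25 -24/25 0; 24/25 -7/25 0; 0 0 1]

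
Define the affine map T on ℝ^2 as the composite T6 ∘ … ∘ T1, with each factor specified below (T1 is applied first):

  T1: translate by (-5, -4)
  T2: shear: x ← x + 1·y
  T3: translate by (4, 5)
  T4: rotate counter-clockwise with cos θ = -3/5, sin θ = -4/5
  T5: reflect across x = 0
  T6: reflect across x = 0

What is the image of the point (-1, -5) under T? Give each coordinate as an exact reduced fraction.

T1 translate by (-5, -4): (-1, -5) → (-6, -9)
T2 shear: x ← x + 1·y: (-6, -9) → (-15, -9)
T3 translate by (4, 5): (-15, -9) → (-11, -4)
T4 rotate counter-clockwise with cos θ = -3/5, sin θ = -4/5: (-11, -4) → (17/5, 56/5)
T5 reflect across x = 0: (17/5, 56/5) → (-17/5, 56/5)
T6 reflect across x = 0: (-17/5, 56/5) → (17/5, 56/5)

T(p) = (17/5, 56/5)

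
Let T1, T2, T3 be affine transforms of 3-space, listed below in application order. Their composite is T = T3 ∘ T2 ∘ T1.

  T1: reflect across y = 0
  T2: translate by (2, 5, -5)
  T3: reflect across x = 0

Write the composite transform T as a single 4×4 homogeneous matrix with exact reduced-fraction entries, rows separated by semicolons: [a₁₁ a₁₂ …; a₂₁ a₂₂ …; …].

T = [-1 0 0 -2; 0 -1 0 5; 0 0 1 -5; 0 0 0 1]

T1 = [1 0 0 0; 0 -1 0 0; 0 0 1 0; 0 0 0 1]
T2·T1 = [1 0 0 2; 0 -1 0 5; 0 0 1 -5; 0 0 0 1]
T3·…·T1 = [-1 0 0 -2; 0 -1 0 5; 0 0 1 -5; 0 0 0 1]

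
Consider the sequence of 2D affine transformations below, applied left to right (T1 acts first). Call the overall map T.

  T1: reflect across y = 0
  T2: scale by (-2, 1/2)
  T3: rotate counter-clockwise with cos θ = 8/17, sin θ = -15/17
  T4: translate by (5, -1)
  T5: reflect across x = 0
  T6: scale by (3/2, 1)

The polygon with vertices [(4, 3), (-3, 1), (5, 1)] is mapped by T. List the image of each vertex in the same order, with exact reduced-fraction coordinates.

T1 reflect across y = 0: (4, 3) → (4, -3); (-3, 1) → (-3, -1); (5, 1) → (5, -1)
T2 scale by (-2, 1/2): (4, -3) → (-8, -3/2); (-3, -1) → (6, -1/2); (5, -1) → (-10, -1/2)
T3 rotate counter-clockwise with cos θ = 8/17, sin θ = -15/17: (-8, -3/2) → (-173/34, 108/17); (6, -1/2) → (81/34, -94/17); (-10, -1/2) → (-175/34, 146/17)
T4 translate by (5, -1): (-173/34, 108/17) → (-3/34, 91/17); (81/34, -94/17) → (251/34, -111/17); (-175/34, 146/17) → (-5/34, 129/17)
T5 reflect across x = 0: (-3/34, 91/17) → (3/34, 91/17); (251/34, -111/17) → (-251/34, -111/17); (-5/34, 129/17) → (5/34, 129/17)
T6 scale by (3/2, 1): (3/34, 91/17) → (9/68, 91/17); (-251/34, -111/17) → (-753/68, -111/17); (5/34, 129/17) → (15/68, 129/17)

image vertices: (9/68, 91/17), (-753/68, -111/17), (15/68, 129/17)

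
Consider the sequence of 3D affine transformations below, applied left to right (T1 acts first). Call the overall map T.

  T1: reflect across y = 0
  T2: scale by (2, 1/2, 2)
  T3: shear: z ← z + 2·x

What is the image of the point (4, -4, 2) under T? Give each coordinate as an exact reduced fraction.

T1 reflect across y = 0: (4, -4, 2) → (4, 4, 2)
T2 scale by (2, 1/2, 2): (4, 4, 2) → (8, 2, 4)
T3 shear: z ← z + 2·x: (8, 2, 4) → (8, 2, 20)

T(p) = (8, 2, 20)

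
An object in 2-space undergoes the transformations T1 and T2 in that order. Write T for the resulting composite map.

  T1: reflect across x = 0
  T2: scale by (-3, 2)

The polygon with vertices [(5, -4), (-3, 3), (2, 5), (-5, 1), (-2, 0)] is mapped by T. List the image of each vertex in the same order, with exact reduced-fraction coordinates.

image vertices: (15, -8), (-9, 6), (6, 10), (-15, 2), (-6, 0)

T1 reflect across x = 0: (5, -4) → (-5, -4); (-3, 3) → (3, 3); (2, 5) → (-2, 5); (-5, 1) → (5, 1); (-2, 0) → (2, 0)
T2 scale by (-3, 2): (-5, -4) → (15, -8); (3, 3) → (-9, 6); (-2, 5) → (6, 10); (5, 1) → (-15, 2); (2, 0) → (-6, 0)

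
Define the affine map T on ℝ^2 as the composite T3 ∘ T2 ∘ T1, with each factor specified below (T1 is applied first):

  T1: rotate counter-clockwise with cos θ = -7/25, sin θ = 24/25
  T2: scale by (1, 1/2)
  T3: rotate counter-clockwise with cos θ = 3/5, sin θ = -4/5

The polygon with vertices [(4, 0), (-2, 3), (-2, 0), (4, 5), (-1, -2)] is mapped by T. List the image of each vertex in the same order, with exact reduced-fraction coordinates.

image vertices: (108/125, 256/125), (-312/125, 257/250), (-54/125, -128/125), (-322/125, 1367/250), (29/25, -47/25)

T1 rotate counter-clockwise with cos θ = -7/25, sin θ = 24/25: (4, 0) → (-28/25, 96/25); (-2, 3) → (-58/25, -69/25); (-2, 0) → (14/25, -48/25); (4, 5) → (-148/25, 61/25); (-1, -2) → (11/5, -2/5)
T2 scale by (1, 1/2): (-28/25, 96/25) → (-28/25, 48/25); (-58/25, -69/25) → (-58/25, -69/50); (14/25, -48/25) → (14/25, -24/25); (-148/25, 61/25) → (-148/25, 61/50); (11/5, -2/5) → (11/5, -1/5)
T3 rotate counter-clockwise with cos θ = 3/5, sin θ = -4/5: (-28/25, 48/25) → (108/125, 256/125); (-58/25, -69/50) → (-312/125, 257/250); (14/25, -24/25) → (-54/125, -128/125); (-148/25, 61/50) → (-322/125, 1367/250); (11/5, -1/5) → (29/25, -47/25)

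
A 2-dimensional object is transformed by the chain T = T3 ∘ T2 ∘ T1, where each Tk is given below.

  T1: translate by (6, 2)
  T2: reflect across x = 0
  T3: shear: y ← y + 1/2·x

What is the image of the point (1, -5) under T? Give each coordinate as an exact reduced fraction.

T(p) = (-7, -13/2)

T1 translate by (6, 2): (1, -5) → (7, -3)
T2 reflect across x = 0: (7, -3) → (-7, -3)
T3 shear: y ← y + 1/2·x: (-7, -3) → (-7, -13/2)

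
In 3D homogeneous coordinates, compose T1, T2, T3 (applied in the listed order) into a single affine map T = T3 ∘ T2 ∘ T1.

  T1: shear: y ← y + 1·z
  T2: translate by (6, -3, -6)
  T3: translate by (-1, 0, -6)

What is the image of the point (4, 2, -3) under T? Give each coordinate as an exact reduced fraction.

T1 shear: y ← y + 1·z: (4, 2, -3) → (4, -1, -3)
T2 translate by (6, -3, -6): (4, -1, -3) → (10, -4, -9)
T3 translate by (-1, 0, -6): (10, -4, -9) → (9, -4, -15)

T(p) = (9, -4, -15)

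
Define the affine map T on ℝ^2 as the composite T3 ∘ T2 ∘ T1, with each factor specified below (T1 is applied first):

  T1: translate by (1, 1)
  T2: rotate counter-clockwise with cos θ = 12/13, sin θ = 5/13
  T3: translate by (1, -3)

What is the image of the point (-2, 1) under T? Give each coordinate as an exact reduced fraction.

T1 translate by (1, 1): (-2, 1) → (-1, 2)
T2 rotate counter-clockwise with cos θ = 12/13, sin θ = 5/13: (-1, 2) → (-22/13, 19/13)
T3 translate by (1, -3): (-22/13, 19/13) → (-9/13, -20/13)

T(p) = (-9/13, -20/13)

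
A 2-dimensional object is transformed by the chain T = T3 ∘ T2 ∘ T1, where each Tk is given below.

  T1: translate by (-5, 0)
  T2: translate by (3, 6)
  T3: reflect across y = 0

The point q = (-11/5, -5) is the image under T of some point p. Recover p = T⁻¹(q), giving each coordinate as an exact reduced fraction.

T1 = [1 0 -5; 0 1 0; 0 0 1]
T2·T1 = [1 0 -2; 0 1 6; 0 0 1]
T3·…·T1 = [1 0 -2; 0 -1 -6; 0 0 1]
det M = -1; M⁻¹ = [1 0 2; 0 -1 -6; 0 0 1]
M⁻¹ · (-11/5, -5)ᵀ = (-1/5, -1)ᵀ

p = (-1/5, -1)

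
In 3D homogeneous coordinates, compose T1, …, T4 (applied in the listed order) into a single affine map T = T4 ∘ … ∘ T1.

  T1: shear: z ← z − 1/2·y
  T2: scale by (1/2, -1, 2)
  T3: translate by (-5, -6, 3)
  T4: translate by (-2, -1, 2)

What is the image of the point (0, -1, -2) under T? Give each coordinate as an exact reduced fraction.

T1 shear: z ← z − 1/2·y: (0, -1, -2) → (0, -1, -3/2)
T2 scale by (1/2, -1, 2): (0, -1, -3/2) → (0, 1, -3)
T3 translate by (-5, -6, 3): (0, 1, -3) → (-5, -5, 0)
T4 translate by (-2, -1, 2): (-5, -5, 0) → (-7, -6, 2)

T(p) = (-7, -6, 2)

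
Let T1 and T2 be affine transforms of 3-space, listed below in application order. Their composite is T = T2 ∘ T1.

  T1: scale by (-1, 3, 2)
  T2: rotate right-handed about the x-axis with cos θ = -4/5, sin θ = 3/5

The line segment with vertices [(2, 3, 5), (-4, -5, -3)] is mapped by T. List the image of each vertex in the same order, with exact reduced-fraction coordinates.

image vertices: (-2, -66/5, -13/5), (4, 78/5, -21/5)

T1 scale by (-1, 3, 2): (2, 3, 5) → (-2, 9, 10); (-4, -5, -3) → (4, -15, -6)
T2 rotate right-handed about the x-axis with cos θ = -4/5, sin θ = 3/5: (-2, 9, 10) → (-2, -66/5, -13/5); (4, -15, -6) → (4, 78/5, -21/5)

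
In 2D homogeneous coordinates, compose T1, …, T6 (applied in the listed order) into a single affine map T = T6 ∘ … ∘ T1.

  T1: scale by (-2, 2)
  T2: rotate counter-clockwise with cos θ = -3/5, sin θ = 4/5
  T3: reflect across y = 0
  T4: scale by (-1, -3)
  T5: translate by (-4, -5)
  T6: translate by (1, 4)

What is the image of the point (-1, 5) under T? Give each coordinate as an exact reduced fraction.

T(p) = (31/5, -71/5)

T1 scale by (-2, 2): (-1, 5) → (2, 10)
T2 rotate counter-clockwise with cos θ = -3/5, sin θ = 4/5: (2, 10) → (-46/5, -22/5)
T3 reflect across y = 0: (-46/5, -22/5) → (-46/5, 22/5)
T4 scale by (-1, -3): (-46/5, 22/5) → (46/5, -66/5)
T5 translate by (-4, -5): (46/5, -66/5) → (26/5, -91/5)
T6 translate by (1, 4): (26/5, -91/5) → (31/5, -71/5)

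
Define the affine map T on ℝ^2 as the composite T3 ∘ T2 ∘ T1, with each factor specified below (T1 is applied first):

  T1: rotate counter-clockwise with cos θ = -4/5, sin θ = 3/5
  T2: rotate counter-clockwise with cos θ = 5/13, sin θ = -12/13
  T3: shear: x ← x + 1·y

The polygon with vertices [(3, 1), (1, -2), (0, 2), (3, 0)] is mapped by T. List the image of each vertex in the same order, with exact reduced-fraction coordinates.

image vertices: (38/13, 41/13), (173/65, 31/65), (-94/65, 32/65), (237/65, 189/65)

T1 rotate counter-clockwise with cos θ = -4/5, sin θ = 3/5: (3, 1) → (-3, 1); (1, -2) → (2/5, 11/5); (0, 2) → (-6/5, -8/5); (3, 0) → (-12/5, 9/5)
T2 rotate counter-clockwise with cos θ = 5/13, sin θ = -12/13: (-3, 1) → (-3/13, 41/13); (2/5, 11/5) → (142/65, 31/65); (-6/5, -8/5) → (-126/65, 32/65); (-12/5, 9/5) → (48/65, 189/65)
T3 shear: x ← x + 1·y: (-3/13, 41/13) → (38/13, 41/13); (142/65, 31/65) → (173/65, 31/65); (-126/65, 32/65) → (-94/65, 32/65); (48/65, 189/65) → (237/65, 189/65)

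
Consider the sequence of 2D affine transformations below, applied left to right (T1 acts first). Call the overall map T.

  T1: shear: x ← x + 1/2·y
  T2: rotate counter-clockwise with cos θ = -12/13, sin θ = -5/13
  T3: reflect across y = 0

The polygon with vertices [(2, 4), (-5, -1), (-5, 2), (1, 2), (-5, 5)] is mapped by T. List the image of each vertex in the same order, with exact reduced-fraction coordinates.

T1 shear: x ← x + 1/2·y: (2, 4) → (4, 4); (-5, -1) → (-11/2, -1); (-5, 2) → (-4, 2); (1, 2) → (2, 2); (-5, 5) → (-5/2, 5)
T2 rotate counter-clockwise with cos θ = -12/13, sin θ = -5/13: (4, 4) → (-28/13, -68/13); (-11/2, -1) → (61/13, 79/26); (-4, 2) → (58/13, -4/13); (2, 2) → (-14/13, -34/13); (-5/2, 5) → (55/13, -95/26)
T3 reflect across y = 0: (-28/13, -68/13) → (-28/13, 68/13); (61/13, 79/26) → (61/13, -79/26); (58/13, -4/13) → (58/13, 4/13); (-14/13, -34/13) → (-14/13, 34/13); (55/13, -95/26) → (55/13, 95/26)

image vertices: (-28/13, 68/13), (61/13, -79/26), (58/13, 4/13), (-14/13, 34/13), (55/13, 95/26)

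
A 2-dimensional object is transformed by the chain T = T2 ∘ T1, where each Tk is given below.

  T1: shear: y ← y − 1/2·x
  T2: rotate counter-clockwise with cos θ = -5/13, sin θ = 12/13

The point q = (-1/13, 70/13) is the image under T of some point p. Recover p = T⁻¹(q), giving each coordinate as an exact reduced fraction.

p = (5, 1/2)

T1 = [1 0 0; -1/2 1 0; 0 0 1]
T2·T1 = [1/13 -12/13 0; 29/26 -5/13 0; 0 0 1]
det M = 1; M⁻¹ = [-5/13 12/13 0; -29/26 1/13 0; 0 0 1]
M⁻¹ · (-1/13, 70/13)ᵀ = (5, 1/2)ᵀ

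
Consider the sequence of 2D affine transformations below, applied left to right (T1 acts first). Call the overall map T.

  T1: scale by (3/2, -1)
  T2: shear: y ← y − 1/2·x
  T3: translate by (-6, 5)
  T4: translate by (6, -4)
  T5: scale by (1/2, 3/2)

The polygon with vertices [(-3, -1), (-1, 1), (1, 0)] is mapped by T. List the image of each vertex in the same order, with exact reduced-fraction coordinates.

image vertices: (-9/4, 51/8), (-3/4, 9/8), (3/4, 3/8)

T1 scale by (3/2, -1): (-3, -1) → (-9/2, 1); (-1, 1) → (-3/2, -1); (1, 0) → (3/2, 0)
T2 shear: y ← y − 1/2·x: (-9/2, 1) → (-9/2, 13/4); (-3/2, -1) → (-3/2, -1/4); (3/2, 0) → (3/2, -3/4)
T3 translate by (-6, 5): (-9/2, 13/4) → (-21/2, 33/4); (-3/2, -1/4) → (-15/2, 19/4); (3/2, -3/4) → (-9/2, 17/4)
T4 translate by (6, -4): (-21/2, 33/4) → (-9/2, 17/4); (-15/2, 19/4) → (-3/2, 3/4); (-9/2, 17/4) → (3/2, 1/4)
T5 scale by (1/2, 3/2): (-9/2, 17/4) → (-9/4, 51/8); (-3/2, 3/4) → (-3/4, 9/8); (3/2, 1/4) → (3/4, 3/8)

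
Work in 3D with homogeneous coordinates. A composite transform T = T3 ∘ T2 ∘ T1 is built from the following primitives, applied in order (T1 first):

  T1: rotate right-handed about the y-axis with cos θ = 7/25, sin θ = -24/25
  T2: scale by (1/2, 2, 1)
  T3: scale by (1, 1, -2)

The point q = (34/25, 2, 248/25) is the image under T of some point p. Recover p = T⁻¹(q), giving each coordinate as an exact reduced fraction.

T1 = [7/25 0 -24/25 0; 0 1 0 0; 24/25 0 7/25 0; 0 0 0 1]
T2·T1 = [7/50 0 -12/25 0; 0 2 0 0; 24/25 0 7/25 0; 0 0 0 1]
T3·…·T1 = [7/50 0 -12/25 0; 0 2 0 0; -48/25 0 -14/25 0; 0 0 0 1]
det M = -2; M⁻¹ = [14/25 0 -12/25 0; 0 1/2 0 0; -48/25 0 -7/50 0; 0 0 0 1]
M⁻¹ · (34/25, 2, 248/25)ᵀ = (-4, 1, -4)ᵀ

p = (-4, 1, -4)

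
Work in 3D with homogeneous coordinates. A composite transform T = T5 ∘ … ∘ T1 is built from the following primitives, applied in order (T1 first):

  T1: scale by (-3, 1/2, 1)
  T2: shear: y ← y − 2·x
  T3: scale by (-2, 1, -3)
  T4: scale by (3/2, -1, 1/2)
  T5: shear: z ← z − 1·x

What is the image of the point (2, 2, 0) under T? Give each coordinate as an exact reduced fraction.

T1 scale by (-3, 1/2, 1): (2, 2, 0) → (-6, 1, 0)
T2 shear: y ← y − 2·x: (-6, 1, 0) → (-6, 13, 0)
T3 scale by (-2, 1, -3): (-6, 13, 0) → (12, 13, 0)
T4 scale by (3/2, -1, 1/2): (12, 13, 0) → (18, -13, 0)
T5 shear: z ← z − 1·x: (18, -13, 0) → (18, -13, -18)

T(p) = (18, -13, -18)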